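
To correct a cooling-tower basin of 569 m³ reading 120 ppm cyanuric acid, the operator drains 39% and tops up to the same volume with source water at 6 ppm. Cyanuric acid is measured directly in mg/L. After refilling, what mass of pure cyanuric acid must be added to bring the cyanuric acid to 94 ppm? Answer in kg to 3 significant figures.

Volume: 569 m³ = 569,000 L.
After draining 39% and refilling: 120 × 0.61 + 6 × 0.39 = 75.54 ppm.
Deficit to target: 94 − 75.54 = 18.46 mg/L.
Mass: 18.46 mg/L × 569,000 L = 10,500 g cyanuric acid.

10.5 kg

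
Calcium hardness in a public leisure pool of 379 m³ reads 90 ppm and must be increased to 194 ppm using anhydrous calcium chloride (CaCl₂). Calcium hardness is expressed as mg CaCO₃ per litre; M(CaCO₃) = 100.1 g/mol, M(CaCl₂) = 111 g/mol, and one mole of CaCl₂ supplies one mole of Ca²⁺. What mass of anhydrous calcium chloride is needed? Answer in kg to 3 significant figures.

43.7 kg

Volume: 379 m³ = 379,000 L.
Hardness to add: (194 − 90) = 104 mg/L as CaCO₃ × 379,000 L = 39,420 g as CaCO₃.
Moles of Ca²⁺ (1 mol Ca²⁺ ≡ 1 mol CaCO₃): 39,420 / 100.1 g/mol = 393.8 mol.
Mass of CaCl₂: 393.8 × 111 = 43,710 g.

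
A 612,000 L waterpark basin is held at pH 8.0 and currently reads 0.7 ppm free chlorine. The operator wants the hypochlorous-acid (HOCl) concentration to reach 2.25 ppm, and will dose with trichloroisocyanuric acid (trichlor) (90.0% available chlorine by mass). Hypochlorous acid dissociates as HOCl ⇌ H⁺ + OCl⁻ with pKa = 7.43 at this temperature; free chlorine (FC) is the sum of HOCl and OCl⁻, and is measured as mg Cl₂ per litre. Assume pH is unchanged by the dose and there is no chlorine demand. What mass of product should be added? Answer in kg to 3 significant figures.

[OCl⁻]/[HOCl] = 10^(pH − pKa) = 10^(8.0 − 7.43) = 3.715; fraction as HOCl = 1/(1 + 3.715) = 0.2121.
Free chlorine required for 2.25 ppm HOCl: 2.25 / 0.2121 = 10.61 ppm.
FC to add: 10.61 − 0.7 = 9.91 mg/L as Cl₂.
Cl₂ equivalent: 9.91 mg/L × 612,000 L = 6065 g.
Product at 90.0% available Cl: 6065 / 0.9 = 6738 g.

6.74 kg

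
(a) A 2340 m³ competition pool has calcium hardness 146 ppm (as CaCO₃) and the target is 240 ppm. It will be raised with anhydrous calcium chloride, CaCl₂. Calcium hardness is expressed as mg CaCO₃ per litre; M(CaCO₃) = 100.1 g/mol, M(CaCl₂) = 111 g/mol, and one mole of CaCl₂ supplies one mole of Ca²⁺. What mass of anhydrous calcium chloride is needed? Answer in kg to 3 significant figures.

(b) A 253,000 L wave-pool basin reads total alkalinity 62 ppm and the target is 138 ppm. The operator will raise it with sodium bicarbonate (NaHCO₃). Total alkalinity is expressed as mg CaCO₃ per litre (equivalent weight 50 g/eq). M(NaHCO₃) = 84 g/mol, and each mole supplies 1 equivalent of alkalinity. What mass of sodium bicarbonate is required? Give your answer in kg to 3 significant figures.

(a) Volume: 2340 m³ = 2,340,000 L.
(a) Hardness to add: (240 − 146) = 94 mg/L as CaCO₃ × 2,340,000 L = 220,000 g as CaCO₃.
(a) Moles of Ca²⁺ (1 mol Ca²⁺ ≡ 1 mol CaCO₃): 220,000 / 100.1 g/mol = 2197 mol.
(a) Mass of CaCl₂: 2197 × 111 = 243,900 g.

(b) Alkalinity to add: (138 − 62) = 76 mg/L as CaCO₃ × 253,000 L = 19,230 g as CaCO₃.
(b) Equivalents: 19,230 g ÷ 50 g/eq = 384.6 eq.
(b) NaHCO₃ supplies 1 eq per mole → 384.6 mol.
(b) Mass: 384.6 mol × 84 g/mol = 32,300 g.

(a) 244 kg; (b) 32.3 kg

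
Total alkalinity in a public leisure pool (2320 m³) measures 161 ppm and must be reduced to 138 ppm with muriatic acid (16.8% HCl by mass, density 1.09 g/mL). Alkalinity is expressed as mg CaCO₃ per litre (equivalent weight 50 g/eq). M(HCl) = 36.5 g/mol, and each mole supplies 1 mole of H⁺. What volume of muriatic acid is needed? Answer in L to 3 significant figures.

Volume: 2320 m³ = 2,320,000 L.
Alkalinity to neutralize: (161 − 138) = 23 mg/L as CaCO₃ × 2,320,000 L = 53,360 g as CaCO₃.
Equivalents of H⁺ required: 53,360 ÷ 50 g/eq = 1067 eq = 1067 mol HCl.
Mass of HCl: 1067 × 36.5 = 38,950 g.
Mass of 16.8% solution: 38,950 / 0.168 = 231,900 g.
Volume: 231,900 g ÷ 1.09 g/mL = 212,700 mL.

213 L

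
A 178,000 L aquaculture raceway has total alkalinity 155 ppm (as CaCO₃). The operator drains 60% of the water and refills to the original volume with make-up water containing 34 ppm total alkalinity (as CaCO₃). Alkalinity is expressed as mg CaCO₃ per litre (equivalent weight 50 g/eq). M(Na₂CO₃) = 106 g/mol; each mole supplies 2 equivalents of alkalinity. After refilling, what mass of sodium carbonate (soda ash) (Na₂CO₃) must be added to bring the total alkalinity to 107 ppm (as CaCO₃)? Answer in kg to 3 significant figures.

4.64 kg

After draining 60% and refilling: 155 × 0.40 + 34 × 0.60 = 82.4 ppm.
Deficit to target: 107 − 82.4 = 24.6 mg/L.
As CaCO₃: 24.6 mg/L × 178,000 L = 4379 g; ÷ 50 g/eq ÷ 2 = 43.79 mol Na₂CO₃.
Mass: 43.79 × 106 = 4642 g.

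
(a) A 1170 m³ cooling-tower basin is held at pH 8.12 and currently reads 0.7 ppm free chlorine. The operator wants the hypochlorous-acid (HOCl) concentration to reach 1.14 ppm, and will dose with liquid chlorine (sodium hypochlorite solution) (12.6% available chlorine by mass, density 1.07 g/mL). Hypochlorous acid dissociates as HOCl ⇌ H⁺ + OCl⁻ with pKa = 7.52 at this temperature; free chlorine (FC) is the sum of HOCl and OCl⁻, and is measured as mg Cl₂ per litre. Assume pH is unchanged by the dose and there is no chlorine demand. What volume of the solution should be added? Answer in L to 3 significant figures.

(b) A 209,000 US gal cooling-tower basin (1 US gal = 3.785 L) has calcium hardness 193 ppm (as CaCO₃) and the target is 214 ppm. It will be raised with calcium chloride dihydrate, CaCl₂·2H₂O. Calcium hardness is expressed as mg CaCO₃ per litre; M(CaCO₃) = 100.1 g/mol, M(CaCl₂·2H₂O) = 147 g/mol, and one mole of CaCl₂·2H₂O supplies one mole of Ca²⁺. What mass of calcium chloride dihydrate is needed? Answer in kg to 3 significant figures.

(a) Volume: 1170 m³ = 1,170,000 L.
(a) [OCl⁻]/[HOCl] = 10^(pH − pKa) = 10^(8.12 − 7.52) = 3.981; fraction as HOCl = 1/(1 + 3.981) = 0.2008.
(a) Free chlorine required for 1.14 ppm HOCl: 1.14 / 0.2008 = 5.678 ppm.
(a) FC to add: 5.678 − 0.7 = 4.978 mg/L as Cl₂.
(a) Cl₂ equivalent: 4.978 mg/L × 1,170,000 L = 5825 g.
(a) Product at 12.6% available Cl: 5825 / 0.126 = 46,230 g.
(a) Volume: 46,230 g ÷ 1.07 g/mL = 43,200 mL.

(b) Volume: 209,000 US gal × 3.785 L/gal = 791,065 L.
(b) Hardness to add: (214 − 193) = 21 mg/L as CaCO₃ × 791,065 L = 16,610 g as CaCO₃.
(b) Moles of Ca²⁺ (1 mol Ca²⁺ ≡ 1 mol CaCO₃): 16,610 / 100.1 g/mol = 166 mol.
(b) Mass of CaCl₂·2H₂O: 166 × 147 = 24,400 g.

(a) 43.2 L; (b) 24.4 kg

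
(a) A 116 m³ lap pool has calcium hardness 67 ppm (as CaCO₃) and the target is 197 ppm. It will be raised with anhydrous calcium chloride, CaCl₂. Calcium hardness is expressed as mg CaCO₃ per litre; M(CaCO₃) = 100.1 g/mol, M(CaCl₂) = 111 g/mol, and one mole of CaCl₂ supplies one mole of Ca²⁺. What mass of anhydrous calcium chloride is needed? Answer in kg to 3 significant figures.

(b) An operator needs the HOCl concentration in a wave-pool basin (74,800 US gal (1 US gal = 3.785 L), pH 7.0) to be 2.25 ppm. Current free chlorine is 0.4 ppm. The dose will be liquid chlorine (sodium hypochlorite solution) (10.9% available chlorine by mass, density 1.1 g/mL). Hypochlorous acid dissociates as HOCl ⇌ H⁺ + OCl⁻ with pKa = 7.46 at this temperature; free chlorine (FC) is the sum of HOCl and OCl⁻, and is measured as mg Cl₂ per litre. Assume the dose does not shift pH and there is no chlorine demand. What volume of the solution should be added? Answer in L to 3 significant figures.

(a) Volume: 116 m³ = 116,000 L.
(a) Hardness to add: (197 − 67) = 130 mg/L as CaCO₃ × 116,000 L = 15,080 g as CaCO₃.
(a) Moles of Ca²⁺ (1 mol Ca²⁺ ≡ 1 mol CaCO₃): 15,080 / 100.1 g/mol = 150.6 mol.
(a) Mass of CaCl₂: 150.6 × 111 = 16,720 g.

(b) Volume: 74,800 US gal × 3.785 L/gal = 283,118 L.
(b) [OCl⁻]/[HOCl] = 10^(pH − pKa) = 10^(7.0 − 7.46) = 0.3467; fraction as HOCl = 1/(1 + 0.3467) = 0.7425.
(b) Free chlorine required for 2.25 ppm HOCl: 2.25 / 0.7425 = 3.03 ppm.
(b) FC to add: 3.03 − 0.4 = 2.63 mg/L as Cl₂.
(b) Cl₂ equivalent: 2.63 mg/L × 283,118 L = 744.6 g.
(b) Product at 10.9% available Cl: 744.6 / 0.109 = 6832 g.
(b) Volume: 6832 g ÷ 1.1 g/mL = 6211 mL.

(a) 16.7 kg; (b) 6.21 L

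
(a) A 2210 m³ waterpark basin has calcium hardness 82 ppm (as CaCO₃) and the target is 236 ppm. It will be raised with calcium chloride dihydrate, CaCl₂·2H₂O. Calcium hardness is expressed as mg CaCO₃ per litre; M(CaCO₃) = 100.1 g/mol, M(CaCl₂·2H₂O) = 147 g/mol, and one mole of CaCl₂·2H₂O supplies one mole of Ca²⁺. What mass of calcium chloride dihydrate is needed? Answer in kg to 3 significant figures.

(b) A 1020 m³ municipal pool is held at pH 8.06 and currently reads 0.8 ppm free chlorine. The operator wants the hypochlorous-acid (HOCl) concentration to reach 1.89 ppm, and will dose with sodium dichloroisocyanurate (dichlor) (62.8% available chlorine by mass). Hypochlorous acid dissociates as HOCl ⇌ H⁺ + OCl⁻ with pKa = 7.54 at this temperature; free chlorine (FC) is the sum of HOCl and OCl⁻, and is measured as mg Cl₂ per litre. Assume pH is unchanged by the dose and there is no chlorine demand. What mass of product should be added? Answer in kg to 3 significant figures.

(a) 500 kg; (b) 11.9 kg

(a) Volume: 2210 m³ = 2,210,000 L.
(a) Hardness to add: (236 − 82) = 154 mg/L as CaCO₃ × 2,210,000 L = 340,300 g as CaCO₃.
(a) Moles of Ca²⁺ (1 mol Ca²⁺ ≡ 1 mol CaCO₃): 340,300 / 100.1 g/mol = 3400 mol.
(a) Mass of CaCl₂·2H₂O: 3400 × 147 = 499,800 g.

(b) Volume: 1020 m³ = 1,020,000 L.
(b) [OCl⁻]/[HOCl] = 10^(pH − pKa) = 10^(8.06 − 7.54) = 3.311; fraction as HOCl = 1/(1 + 3.311) = 0.2319.
(b) Free chlorine required for 1.89 ppm HOCl: 1.89 / 0.2319 = 8.148 ppm.
(b) FC to add: 8.148 − 0.8 = 7.348 mg/L as Cl₂.
(b) Cl₂ equivalent: 7.348 mg/L × 1,020,000 L = 7495 g.
(b) Product at 62.8% available Cl: 7495 / 0.628 = 11,940 g.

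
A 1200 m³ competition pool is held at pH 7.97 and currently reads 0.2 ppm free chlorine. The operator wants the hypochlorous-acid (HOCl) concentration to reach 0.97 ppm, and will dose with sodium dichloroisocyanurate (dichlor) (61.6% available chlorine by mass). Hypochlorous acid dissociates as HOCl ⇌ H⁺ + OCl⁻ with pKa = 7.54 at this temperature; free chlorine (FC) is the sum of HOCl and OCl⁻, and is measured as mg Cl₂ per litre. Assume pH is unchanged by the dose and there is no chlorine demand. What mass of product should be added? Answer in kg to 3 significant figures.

6.59 kg

Volume: 1200 m³ = 1,200,000 L.
[OCl⁻]/[HOCl] = 10^(pH − pKa) = 10^(7.97 − 7.54) = 2.692; fraction as HOCl = 1/(1 + 2.692) = 0.2709.
Free chlorine required for 0.97 ppm HOCl: 0.97 / 0.2709 = 3.581 ppm.
FC to add: 3.581 − 0.2 = 3.381 mg/L as Cl₂.
Cl₂ equivalent: 3.381 mg/L × 1,200,000 L = 4057 g.
Product at 61.6% available Cl: 4057 / 0.616 = 6586 g.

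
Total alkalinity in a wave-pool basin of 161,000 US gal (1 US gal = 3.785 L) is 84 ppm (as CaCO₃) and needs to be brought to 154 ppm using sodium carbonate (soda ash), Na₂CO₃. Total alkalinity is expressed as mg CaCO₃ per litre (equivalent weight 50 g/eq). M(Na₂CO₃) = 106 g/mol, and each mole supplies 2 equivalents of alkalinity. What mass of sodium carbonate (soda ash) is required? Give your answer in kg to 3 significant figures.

Volume: 161,000 US gal × 3.785 L/gal = 609,385 L.
Alkalinity to add: (154 − 84) = 70 mg/L as CaCO₃ × 609,385 L = 42,660 g as CaCO₃.
Equivalents: 42,660 g ÷ 50 g/eq = 853.1 eq.
Each mole of Na₂CO₃ supplies 2 eq, so 853.1 / 2 = 426.6 mol.
Mass: 426.6 mol × 106 g/mol = 45,220 g.

45.2 kg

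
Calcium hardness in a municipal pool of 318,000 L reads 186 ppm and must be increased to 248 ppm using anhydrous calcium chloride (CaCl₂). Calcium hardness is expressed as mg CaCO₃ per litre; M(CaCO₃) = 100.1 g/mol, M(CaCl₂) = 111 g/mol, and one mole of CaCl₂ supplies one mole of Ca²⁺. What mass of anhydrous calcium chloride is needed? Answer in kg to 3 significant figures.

21.9 kg

Hardness to add: (248 − 186) = 62 mg/L as CaCO₃ × 318,000 L = 19,720 g as CaCO₃.
Moles of Ca²⁺ (1 mol Ca²⁺ ≡ 1 mol CaCO₃): 19,720 / 100.1 g/mol = 197 mol.
Mass of CaCl₂: 197 × 111 = 21,860 g.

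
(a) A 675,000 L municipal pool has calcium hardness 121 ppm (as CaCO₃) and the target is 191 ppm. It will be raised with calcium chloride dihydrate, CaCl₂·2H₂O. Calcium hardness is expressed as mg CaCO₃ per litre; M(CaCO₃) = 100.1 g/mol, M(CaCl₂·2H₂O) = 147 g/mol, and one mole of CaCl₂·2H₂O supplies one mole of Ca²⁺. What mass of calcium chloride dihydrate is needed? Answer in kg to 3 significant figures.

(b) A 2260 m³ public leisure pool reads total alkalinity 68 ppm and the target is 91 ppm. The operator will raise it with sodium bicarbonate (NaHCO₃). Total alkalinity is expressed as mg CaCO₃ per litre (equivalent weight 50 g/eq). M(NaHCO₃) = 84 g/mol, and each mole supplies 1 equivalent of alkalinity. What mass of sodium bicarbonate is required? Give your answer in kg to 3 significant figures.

(a) Hardness to add: (191 − 121) = 70 mg/L as CaCO₃ × 675,000 L = 47,250 g as CaCO₃.
(a) Moles of Ca²⁺ (1 mol Ca²⁺ ≡ 1 mol CaCO₃): 47,250 / 100.1 g/mol = 472 mol.
(a) Mass of CaCl₂·2H₂O: 472 × 147 = 69,390 g.

(b) Volume: 2260 m³ = 2,260,000 L.
(b) Alkalinity to add: (91 − 68) = 23 mg/L as CaCO₃ × 2,260,000 L = 51,980 g as CaCO₃.
(b) Equivalents: 51,980 g ÷ 50 g/eq = 1040 eq.
(b) NaHCO₃ supplies 1 eq per mole → 1040 mol.
(b) Mass: 1040 mol × 84 g/mol = 87,330 g.

(a) 69.4 kg; (b) 87.3 kg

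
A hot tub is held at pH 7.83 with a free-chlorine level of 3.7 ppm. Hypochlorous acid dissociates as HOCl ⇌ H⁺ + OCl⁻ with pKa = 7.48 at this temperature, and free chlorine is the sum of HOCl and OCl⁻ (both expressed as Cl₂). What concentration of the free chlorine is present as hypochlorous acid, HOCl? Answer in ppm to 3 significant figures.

[OCl⁻]/[HOCl] = 10^(pH − pKa) = 10^(7.83 − 7.48) = 10^0.35 = 2.239.
Fraction as HOCl = 1 / (1 + 2.239) = 0.3088.
HOCl = 0.3088 × 3.7 ppm = 1.142 ppm.

1.14 ppm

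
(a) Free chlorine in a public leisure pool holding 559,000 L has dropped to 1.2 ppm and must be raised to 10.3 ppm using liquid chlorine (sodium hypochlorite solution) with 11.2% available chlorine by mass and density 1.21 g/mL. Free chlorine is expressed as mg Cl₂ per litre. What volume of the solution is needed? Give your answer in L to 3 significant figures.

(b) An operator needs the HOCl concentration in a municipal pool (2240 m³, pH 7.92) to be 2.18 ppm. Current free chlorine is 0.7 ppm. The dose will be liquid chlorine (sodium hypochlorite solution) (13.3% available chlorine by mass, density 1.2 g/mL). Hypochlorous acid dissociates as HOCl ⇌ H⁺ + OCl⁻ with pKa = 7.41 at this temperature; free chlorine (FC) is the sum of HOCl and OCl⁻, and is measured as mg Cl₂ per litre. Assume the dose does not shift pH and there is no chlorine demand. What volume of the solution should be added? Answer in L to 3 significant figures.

(a) 37.5 L; (b) 120 L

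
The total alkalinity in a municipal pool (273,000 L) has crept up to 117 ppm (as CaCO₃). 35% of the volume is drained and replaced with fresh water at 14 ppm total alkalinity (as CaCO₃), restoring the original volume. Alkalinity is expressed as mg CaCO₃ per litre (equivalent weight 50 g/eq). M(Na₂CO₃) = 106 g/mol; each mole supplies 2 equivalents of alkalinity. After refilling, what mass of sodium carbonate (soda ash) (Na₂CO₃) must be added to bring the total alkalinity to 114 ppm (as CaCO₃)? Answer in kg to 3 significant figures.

After draining 35% and refilling: 117 × 0.65 + 14 × 0.35 = 80.95 ppm.
Deficit to target: 114 − 80.95 = 33.05 mg/L.
As CaCO₃: 33.05 mg/L × 273,000 L = 9023 g; ÷ 50 g/eq ÷ 2 = 90.23 mol Na₂CO₃.
Mass: 90.23 × 106 = 9564 g.

9.56 kg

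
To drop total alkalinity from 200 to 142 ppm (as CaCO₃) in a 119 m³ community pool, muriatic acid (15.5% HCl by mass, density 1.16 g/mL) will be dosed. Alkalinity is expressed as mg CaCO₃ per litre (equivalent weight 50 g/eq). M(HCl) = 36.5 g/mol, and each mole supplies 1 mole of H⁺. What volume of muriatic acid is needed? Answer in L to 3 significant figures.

Volume: 119 m³ = 119,000 L.
Alkalinity to neutralize: (200 − 142) = 58 mg/L as CaCO₃ × 119,000 L = 6902 g as CaCO₃.
Equivalents of H⁺ required: 6902 ÷ 50 g/eq = 138 eq = 138 mol HCl.
Mass of HCl: 138 × 36.5 = 5038 g.
Mass of 15.5% solution: 5038 / 0.155 = 32,510 g.
Volume: 32,510 g ÷ 1.16 g/mL = 28,020 mL.

28.0 L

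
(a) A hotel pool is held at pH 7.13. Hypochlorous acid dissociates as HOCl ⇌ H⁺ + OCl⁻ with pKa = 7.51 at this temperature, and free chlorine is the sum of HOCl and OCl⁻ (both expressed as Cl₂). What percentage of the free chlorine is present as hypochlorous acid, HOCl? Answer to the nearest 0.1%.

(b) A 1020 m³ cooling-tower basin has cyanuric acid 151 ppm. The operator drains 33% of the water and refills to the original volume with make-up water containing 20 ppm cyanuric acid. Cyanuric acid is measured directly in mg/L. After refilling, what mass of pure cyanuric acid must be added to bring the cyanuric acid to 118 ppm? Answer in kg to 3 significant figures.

(a) [OCl⁻]/[HOCl] = 10^(pH − pKa) = 10^(7.13 − 7.51) = 10^-0.38 = 0.4169.
(a) Fraction as HOCl = 1 / (1 + 0.4169) = 0.7058.

(b) Volume: 1020 m³ = 1,020,000 L.
(b) After draining 33% and refilling: 151 × 0.67 + 20 × 0.33 = 107.77 ppm.
(b) Deficit to target: 118 − 107.77 = 10.23 mg/L.
(b) Mass: 10.23 mg/L × 1,020,000 L = 10,430 g cyanuric acid.

(a) 70.6%; (b) 10.4 kg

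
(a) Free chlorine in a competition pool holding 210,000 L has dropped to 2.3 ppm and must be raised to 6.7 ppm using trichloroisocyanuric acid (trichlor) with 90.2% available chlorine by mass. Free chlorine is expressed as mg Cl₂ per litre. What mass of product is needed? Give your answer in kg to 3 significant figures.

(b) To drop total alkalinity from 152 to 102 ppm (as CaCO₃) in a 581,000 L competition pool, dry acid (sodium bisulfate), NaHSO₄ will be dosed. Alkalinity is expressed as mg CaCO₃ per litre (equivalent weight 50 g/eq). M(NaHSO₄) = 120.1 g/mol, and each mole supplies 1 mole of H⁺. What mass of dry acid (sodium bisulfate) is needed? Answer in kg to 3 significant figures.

(a) 1.02 kg; (b) 69.8 kg

(a) Chlorine deficit: 6.7 − 2.3 = 4.4 ppm = 4.4 mg/L as Cl₂.
(a) Cl₂ equivalent needed: 4.4 mg/L × 210,000 L = 924,000 mg = 924 g.
(a) Product at 90.2% available chlorine: 924 / 0.902 = 1024 g.

(b) Alkalinity to neutralize: (152 − 102) = 50 mg/L as CaCO₃ × 581,000 L = 29,050 g as CaCO₃.
(b) Equivalents of H⁺ required: 29,050 ÷ 50 g/eq = 581 eq = 581 mol NaHSO₄.
(b) Mass of NaHSO₄: 581 × 120.1 = 69,780 g.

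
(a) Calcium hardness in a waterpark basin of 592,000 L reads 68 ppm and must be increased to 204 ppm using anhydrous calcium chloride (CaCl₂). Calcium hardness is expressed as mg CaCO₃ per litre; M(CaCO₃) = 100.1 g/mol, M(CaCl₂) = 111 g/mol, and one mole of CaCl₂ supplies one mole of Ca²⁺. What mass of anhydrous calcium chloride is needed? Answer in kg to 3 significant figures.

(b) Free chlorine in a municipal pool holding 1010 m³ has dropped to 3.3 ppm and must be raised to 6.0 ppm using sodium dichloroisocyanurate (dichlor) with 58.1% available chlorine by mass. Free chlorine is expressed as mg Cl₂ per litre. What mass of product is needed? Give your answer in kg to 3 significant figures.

(a) 89.3 kg; (b) 4.69 kg

(a) Hardness to add: (204 − 68) = 136 mg/L as CaCO₃ × 592,000 L = 80,510 g as CaCO₃.
(a) Moles of Ca²⁺ (1 mol Ca²⁺ ≡ 1 mol CaCO₃): 80,510 / 100.1 g/mol = 804.3 mol.
(a) Mass of CaCl₂: 804.3 × 111 = 89,280 g.

(b) Volume: 1010 m³ = 1,010,000 L.
(b) Chlorine deficit: 6.0 − 3.3 = 2.7 ppm = 2.7 mg/L as Cl₂.
(b) Cl₂ equivalent needed: 2.7 mg/L × 1,010,000 L = 2,727,000 mg = 2727 g.
(b) Product at 58.1% available chlorine: 2727 / 0.581 = 4694 g.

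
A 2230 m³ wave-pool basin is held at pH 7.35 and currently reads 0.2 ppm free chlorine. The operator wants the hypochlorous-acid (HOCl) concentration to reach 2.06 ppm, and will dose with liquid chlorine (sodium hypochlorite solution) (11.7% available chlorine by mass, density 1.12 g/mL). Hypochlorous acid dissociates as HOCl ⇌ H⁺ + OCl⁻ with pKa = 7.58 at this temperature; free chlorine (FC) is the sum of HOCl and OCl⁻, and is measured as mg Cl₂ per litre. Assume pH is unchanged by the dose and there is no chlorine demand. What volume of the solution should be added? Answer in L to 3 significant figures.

Volume: 2230 m³ = 2,230,000 L.
[OCl⁻]/[HOCl] = 10^(pH − pKa) = 10^(7.35 − 7.58) = 0.5888; fraction as HOCl = 1/(1 + 0.5888) = 0.6294.
Free chlorine required for 2.06 ppm HOCl: 2.06 / 0.6294 = 3.273 ppm.
FC to add: 3.273 − 0.2 = 3.073 mg/L as Cl₂.
Cl₂ equivalent: 3.073 mg/L × 2,230,000 L = 6853 g.
Product at 11.7% available Cl: 6853 / 0.117 = 58,570 g.
Volume: 58,570 g ÷ 1.12 g/mL = 52,300 mL.

52.3 L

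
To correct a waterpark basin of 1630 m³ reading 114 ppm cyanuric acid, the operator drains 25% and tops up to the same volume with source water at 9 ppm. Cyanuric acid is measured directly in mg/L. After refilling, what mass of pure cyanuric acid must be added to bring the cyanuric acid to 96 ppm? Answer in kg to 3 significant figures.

Volume: 1630 m³ = 1,630,000 L.
After draining 25% and refilling: 114 × 0.75 + 9 × 0.25 = 87.75 ppm.
Deficit to target: 96 − 87.75 = 8.25 mg/L.
Mass: 8.25 mg/L × 1,630,000 L = 13,450 g cyanuric acid.

13.4 kg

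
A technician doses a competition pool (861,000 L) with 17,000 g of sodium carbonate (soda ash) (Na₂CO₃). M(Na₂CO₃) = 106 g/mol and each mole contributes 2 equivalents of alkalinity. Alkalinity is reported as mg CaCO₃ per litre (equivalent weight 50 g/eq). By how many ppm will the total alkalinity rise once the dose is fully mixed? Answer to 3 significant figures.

18.6 ppm

Moles of Na₂CO₃: 17,000 g ÷ 106 g/mol = 160.4 mol → 320.8 eq of alkalinity.
As CaCO₃: 320.8 eq × 50 g/eq = 16,040 g.
Rise: 16,040 g / 861,000 L × 1000 = 18.63 mg/L.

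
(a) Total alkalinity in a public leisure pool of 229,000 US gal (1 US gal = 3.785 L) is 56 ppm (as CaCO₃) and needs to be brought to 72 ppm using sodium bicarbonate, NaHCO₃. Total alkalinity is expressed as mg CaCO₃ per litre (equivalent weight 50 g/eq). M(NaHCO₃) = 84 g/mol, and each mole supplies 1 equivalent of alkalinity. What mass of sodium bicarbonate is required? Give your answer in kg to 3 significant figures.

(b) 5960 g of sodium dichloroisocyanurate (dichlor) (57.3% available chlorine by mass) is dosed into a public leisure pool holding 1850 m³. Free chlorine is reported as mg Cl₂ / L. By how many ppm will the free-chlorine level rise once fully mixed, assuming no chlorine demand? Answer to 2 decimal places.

(a) 23.3 kg; (b) 1.85 ppm

(a) Volume: 229,000 US gal × 3.785 L/gal = 866,765 L.
(a) Alkalinity to add: (72 − 56) = 16 mg/L as CaCO₃ × 866,765 L = 13,870 g as CaCO₃.
(a) Equivalents: 13,870 g ÷ 50 g/eq = 277.4 eq.
(a) NaHCO₃ supplies 1 eq per mole → 277.4 mol.
(a) Mass: 277.4 mol × 84 g/mol = 23,300 g.

(b) Volume: 1850 m³ = 1,850,000 L.
(b) Available chlorine delivered: 5960 g × 0.573 = 3415 g as Cl₂.
(b) Concentration rise: 3415 g / 1,850,000 L = 1.846 mg/L = 1.85 ppm.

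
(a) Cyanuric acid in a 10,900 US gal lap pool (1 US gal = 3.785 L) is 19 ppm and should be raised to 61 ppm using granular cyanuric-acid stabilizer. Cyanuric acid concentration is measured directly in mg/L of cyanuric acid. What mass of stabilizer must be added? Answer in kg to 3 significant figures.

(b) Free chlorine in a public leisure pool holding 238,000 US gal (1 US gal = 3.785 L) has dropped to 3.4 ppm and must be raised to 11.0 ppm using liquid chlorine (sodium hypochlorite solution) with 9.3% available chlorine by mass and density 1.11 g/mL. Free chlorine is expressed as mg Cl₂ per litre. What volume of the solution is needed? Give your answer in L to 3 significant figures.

(a) 1.73 kg; (b) 66.3 L

(a) Volume: 10,900 US gal × 3.785 L/gal = 41,256 L.
(a) CYA to add: (61 − 19) = 42 mg/L × 41,256 L = 1733 g cyanuric acid.

(b) Volume: 238,000 US gal × 3.785 L/gal = 900,830 L.
(b) Chlorine deficit: 11.0 − 3.4 = 7.6 ppm = 7.6 mg/L as Cl₂.
(b) Cl₂ equivalent needed: 7.6 mg/L × 900,830 L = 6,846,000 mg = 6846 g.
(b) Product at 9.3% available chlorine: 6846 / 0.093 = 73,620 g.
(b) Volume at density 1.11 g/mL: 73,620 g ÷ 1.11 g/mL = 66,320 mL.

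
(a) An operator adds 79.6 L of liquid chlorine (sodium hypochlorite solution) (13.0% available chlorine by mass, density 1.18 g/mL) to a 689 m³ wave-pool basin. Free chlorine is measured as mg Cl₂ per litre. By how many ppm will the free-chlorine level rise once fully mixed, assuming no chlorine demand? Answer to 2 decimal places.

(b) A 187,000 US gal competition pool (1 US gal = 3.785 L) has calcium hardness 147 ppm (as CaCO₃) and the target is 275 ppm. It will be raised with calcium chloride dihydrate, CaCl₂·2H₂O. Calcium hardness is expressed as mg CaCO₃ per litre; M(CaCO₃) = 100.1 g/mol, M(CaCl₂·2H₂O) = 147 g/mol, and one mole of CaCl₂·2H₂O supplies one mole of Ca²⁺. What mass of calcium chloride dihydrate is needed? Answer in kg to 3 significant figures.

(a) Volume: 689 m³ = 689,000 L.
(a) Mass of solution: 79.6 L × 1000 mL/L × 1.18 g/mL = 93,930 g.
(a) Available chlorine delivered: 93,930 g × 0.13 = 12,210 g as Cl₂.
(a) Concentration rise: 12,210 g / 689,000 L = 17.72 mg/L = 17.72 ppm.

(b) Volume: 187,000 US gal × 3.785 L/gal = 707,795 L.
(b) Hardness to add: (275 − 147) = 128 mg/L as CaCO₃ × 707,795 L = 90,600 g as CaCO₃.
(b) Moles of Ca²⁺ (1 mol Ca²⁺ ≡ 1 mol CaCO₃): 90,600 / 100.1 g/mol = 905.1 mol.
(b) Mass of CaCl₂·2H₂O: 905.1 × 147 = 133,000 g.

(a) 17.72 ppm; (b) 133 kg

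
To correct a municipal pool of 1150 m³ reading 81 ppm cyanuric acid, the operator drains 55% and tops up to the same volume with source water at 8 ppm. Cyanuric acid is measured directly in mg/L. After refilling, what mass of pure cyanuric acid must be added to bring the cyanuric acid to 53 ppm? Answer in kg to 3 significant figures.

Volume: 1150 m³ = 1,150,000 L.
After draining 55% and refilling: 81 × 0.45 + 8 × 0.55 = 40.85 ppm.
Deficit to target: 53 − 40.85 = 12.15 mg/L.
Mass: 12.15 mg/L × 1,150,000 L = 13,970 g cyanuric acid.

14.0 kg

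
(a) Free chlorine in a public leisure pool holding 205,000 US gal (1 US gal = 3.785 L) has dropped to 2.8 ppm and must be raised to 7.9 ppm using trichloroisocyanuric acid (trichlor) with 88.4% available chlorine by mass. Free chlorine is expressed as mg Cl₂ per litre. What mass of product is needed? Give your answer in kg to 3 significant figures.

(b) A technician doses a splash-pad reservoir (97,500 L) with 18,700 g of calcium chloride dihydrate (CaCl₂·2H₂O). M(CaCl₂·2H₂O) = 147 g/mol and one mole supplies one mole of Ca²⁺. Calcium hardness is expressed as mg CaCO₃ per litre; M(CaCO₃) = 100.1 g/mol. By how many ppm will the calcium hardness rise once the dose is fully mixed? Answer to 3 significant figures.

(a) 4.48 kg; (b) 131 ppm

(a) Volume: 205,000 US gal × 3.785 L/gal = 775,925 L.
(a) Chlorine deficit: 7.9 − 2.8 = 5.1 ppm = 5.1 mg/L as Cl₂.
(a) Cl₂ equivalent needed: 5.1 mg/L × 775,925 L = 3,957,000 mg = 3957 g.
(a) Product at 88.4% available chlorine: 3957 / 0.884 = 4476 g.

(b) Moles of Ca²⁺: 18,700 g ÷ 147 g/mol = 127.2 mol.
(b) As CaCO₃: 127.2 mol × 100.1 g/mol = 12,730 g.
(b) Rise: 12,730 g / 97,500 L × 1000 = 130.6 mg/L.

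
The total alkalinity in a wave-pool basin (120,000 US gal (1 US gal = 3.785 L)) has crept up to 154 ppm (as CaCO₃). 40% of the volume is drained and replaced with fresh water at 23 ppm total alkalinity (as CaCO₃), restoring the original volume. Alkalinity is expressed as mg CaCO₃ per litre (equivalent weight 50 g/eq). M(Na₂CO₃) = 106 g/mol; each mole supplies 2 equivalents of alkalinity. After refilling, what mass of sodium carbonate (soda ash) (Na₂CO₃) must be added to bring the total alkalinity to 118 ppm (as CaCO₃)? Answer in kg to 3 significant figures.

7.90 kg

Volume: 120,000 US gal × 3.785 L/gal = 454,200 L.
After draining 40% and refilling: 154 × 0.60 + 23 × 0.40 = 101.6 ppm.
Deficit to target: 118 − 101.6 = 16.4 mg/L.
As CaCO₃: 16.4 mg/L × 454,200 L = 7449 g; ÷ 50 g/eq ÷ 2 = 74.49 mol Na₂CO₃.
Mass: 74.49 × 106 = 7896 g.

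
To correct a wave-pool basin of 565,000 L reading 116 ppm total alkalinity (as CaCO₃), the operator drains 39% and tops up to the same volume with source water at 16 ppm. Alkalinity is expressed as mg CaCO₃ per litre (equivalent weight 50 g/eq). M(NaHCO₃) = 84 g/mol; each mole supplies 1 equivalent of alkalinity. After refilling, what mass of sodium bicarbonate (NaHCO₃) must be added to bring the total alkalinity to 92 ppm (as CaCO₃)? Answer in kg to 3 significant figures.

After draining 39% and refilling: 116 × 0.61 + 16 × 0.39 = 77 ppm.
Deficit to target: 92 − 77 = 15 mg/L.
As CaCO₃: 15 mg/L × 565,000 L = 8475 g; ÷ 50 g/eq ÷ 1 = 169.5 mol NaHCO₃.
Mass: 169.5 × 84 = 14,240 g.

14.2 kg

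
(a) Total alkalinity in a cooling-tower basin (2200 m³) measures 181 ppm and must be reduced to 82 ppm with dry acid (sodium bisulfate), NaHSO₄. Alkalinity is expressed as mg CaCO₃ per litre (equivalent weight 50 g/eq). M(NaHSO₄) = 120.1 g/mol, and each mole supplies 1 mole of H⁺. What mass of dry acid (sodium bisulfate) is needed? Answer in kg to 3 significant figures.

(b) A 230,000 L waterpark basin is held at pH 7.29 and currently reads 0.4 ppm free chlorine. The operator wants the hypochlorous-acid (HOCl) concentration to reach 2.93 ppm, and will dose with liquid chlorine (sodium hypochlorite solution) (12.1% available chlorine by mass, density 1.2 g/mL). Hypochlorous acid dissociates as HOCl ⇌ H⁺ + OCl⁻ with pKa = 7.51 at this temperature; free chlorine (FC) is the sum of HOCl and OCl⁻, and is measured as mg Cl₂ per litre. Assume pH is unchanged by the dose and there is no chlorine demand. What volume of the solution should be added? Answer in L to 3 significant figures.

(a) Volume: 2200 m³ = 2,200,000 L.
(a) Alkalinity to neutralize: (181 − 82) = 99 mg/L as CaCO₃ × 2,200,000 L = 217,800 g as CaCO₃.
(a) Equivalents of H⁺ required: 217,800 ÷ 50 g/eq = 4356 eq = 4356 mol NaHSO₄.
(a) Mass of NaHSO₄: 4356 × 120.1 = 523,200 g.

(b) [OCl⁻]/[HOCl] = 10^(pH − pKa) = 10^(7.29 − 7.51) = 0.6026; fraction as HOCl = 1/(1 + 0.6026) = 0.624.
(b) Free chlorine required for 2.93 ppm HOCl: 2.93 / 0.624 = 4.695 ppm.
(b) FC to add: 4.695 − 0.4 = 4.295 mg/L as Cl₂.
(b) Cl₂ equivalent: 4.295 mg/L × 230,000 L = 988 g.
(b) Product at 12.1% available Cl: 988 / 0.121 = 8165 g.
(b) Volume: 8165 g ÷ 1.2 g/mL = 6804 mL.

(a) 523 kg; (b) 6.80 L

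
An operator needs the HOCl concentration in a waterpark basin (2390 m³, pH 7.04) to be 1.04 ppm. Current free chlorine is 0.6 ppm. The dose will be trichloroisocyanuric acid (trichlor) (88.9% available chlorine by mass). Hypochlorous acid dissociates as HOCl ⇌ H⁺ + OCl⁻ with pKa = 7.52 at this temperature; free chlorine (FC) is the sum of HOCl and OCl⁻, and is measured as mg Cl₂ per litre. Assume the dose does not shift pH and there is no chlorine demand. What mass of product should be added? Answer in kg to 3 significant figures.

2.11 kg

Volume: 2390 m³ = 2,390,000 L.
[OCl⁻]/[HOCl] = 10^(pH − pKa) = 10^(7.04 − 7.52) = 0.3311; fraction as HOCl = 1/(1 + 0.3311) = 0.7512.
Free chlorine required for 1.04 ppm HOCl: 1.04 / 0.7512 = 1.384 ppm.
FC to add: 1.384 − 0.6 = 0.7844 mg/L as Cl₂.
Cl₂ equivalent: 0.7844 mg/L × 2,390,000 L = 1875 g.
Product at 88.9% available Cl: 1875 / 0.889 = 2109 g.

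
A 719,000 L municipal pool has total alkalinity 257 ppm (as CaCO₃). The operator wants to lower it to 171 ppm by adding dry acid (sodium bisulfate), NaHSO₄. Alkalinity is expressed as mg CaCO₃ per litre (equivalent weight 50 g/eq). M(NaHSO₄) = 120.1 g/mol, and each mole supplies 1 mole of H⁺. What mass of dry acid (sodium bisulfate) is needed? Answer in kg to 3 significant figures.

149 kg

Alkalinity to neutralize: (257 − 171) = 86 mg/L as CaCO₃ × 719,000 L = 61,830 g as CaCO₃.
Equivalents of H⁺ required: 61,830 ÷ 50 g/eq = 1237 eq = 1237 mol NaHSO₄.
Mass of NaHSO₄: 1237 × 120.1 = 148,500 g.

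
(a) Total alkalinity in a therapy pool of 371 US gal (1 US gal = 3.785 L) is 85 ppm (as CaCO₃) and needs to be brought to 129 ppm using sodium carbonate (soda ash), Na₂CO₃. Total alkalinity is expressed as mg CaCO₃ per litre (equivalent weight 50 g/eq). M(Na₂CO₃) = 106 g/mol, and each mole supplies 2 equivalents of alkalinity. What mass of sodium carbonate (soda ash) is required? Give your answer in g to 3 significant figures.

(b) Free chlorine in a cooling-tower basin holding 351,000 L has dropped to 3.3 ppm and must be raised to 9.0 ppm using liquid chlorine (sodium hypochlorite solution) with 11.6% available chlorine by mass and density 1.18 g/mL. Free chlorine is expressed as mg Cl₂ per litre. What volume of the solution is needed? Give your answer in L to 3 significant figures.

(a) 65.5 g; (b) 14.6 L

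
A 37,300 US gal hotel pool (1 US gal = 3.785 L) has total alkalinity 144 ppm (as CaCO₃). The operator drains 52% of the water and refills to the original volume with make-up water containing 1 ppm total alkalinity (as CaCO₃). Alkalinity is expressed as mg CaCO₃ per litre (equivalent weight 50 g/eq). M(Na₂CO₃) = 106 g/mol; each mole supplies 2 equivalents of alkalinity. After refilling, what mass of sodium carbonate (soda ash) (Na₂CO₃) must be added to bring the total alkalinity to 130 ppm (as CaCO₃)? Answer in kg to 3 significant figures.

9.03 kg

Volume: 37,300 US gal × 3.785 L/gal = 141,180 L.
After draining 52% and refilling: 144 × 0.48 + 1 × 0.52 = 69.64 ppm.
Deficit to target: 130 − 69.64 = 60.36 mg/L.
As CaCO₃: 60.36 mg/L × 141,180 L = 8522 g; ÷ 50 g/eq ÷ 2 = 85.22 mol Na₂CO₃.
Mass: 85.22 × 106 = 9033 g.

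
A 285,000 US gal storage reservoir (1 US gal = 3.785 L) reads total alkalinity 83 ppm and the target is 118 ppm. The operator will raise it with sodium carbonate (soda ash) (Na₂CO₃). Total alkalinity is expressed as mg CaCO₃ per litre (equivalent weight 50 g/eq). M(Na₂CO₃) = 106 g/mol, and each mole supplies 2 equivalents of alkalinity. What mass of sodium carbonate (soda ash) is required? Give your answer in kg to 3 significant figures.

40.0 kg

Volume: 285,000 US gal × 3.785 L/gal = 1,078,725 L.
Alkalinity to add: (118 − 83) = 35 mg/L as CaCO₃ × 1,078,725 L = 37,760 g as CaCO₃.
Equivalents: 37,760 g ÷ 50 g/eq = 755.1 eq.
Each mole of Na₂CO₃ supplies 2 eq, so 755.1 / 2 = 377.6 mol.
Mass: 377.6 mol × 106 g/mol = 40,020 g.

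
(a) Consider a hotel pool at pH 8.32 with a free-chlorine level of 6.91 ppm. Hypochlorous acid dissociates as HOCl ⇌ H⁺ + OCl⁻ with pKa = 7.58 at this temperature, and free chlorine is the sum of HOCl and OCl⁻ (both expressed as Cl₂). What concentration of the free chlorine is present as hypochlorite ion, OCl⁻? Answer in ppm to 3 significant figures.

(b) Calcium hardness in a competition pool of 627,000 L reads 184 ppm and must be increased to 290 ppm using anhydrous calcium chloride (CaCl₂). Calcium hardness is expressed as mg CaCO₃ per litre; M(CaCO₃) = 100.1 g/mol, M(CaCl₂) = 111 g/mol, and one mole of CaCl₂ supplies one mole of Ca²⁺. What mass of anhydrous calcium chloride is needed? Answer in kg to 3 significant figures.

(a) [OCl⁻]/[HOCl] = 10^(pH − pKa) = 10^(8.32 − 7.58) = 10^0.74 = 5.495.
(a) Fraction as HOCl = 1 / (1 + 5.495) = 0.154.
(a) OCl⁻ = (1 − 0.154) × 6.91 ppm = 5.846 ppm.

(b) Hardness to add: (290 − 184) = 106 mg/L as CaCO₃ × 627,000 L = 66,460 g as CaCO₃.
(b) Moles of Ca²⁺ (1 mol Ca²⁺ ≡ 1 mol CaCO₃): 66,460 / 100.1 g/mol = 664 mol.
(b) Mass of CaCl₂: 664 × 111 = 73,700 g.

(a) 5.85 ppm; (b) 73.7 kg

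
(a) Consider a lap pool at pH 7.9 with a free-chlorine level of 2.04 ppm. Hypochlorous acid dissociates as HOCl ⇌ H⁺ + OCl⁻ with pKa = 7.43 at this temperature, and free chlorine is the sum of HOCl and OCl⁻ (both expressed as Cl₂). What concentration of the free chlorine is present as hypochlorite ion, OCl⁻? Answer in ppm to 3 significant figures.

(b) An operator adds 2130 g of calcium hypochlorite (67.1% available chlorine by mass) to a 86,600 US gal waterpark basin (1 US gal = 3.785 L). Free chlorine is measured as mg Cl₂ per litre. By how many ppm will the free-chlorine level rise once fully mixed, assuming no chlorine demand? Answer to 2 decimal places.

(a) [OCl⁻]/[HOCl] = 10^(pH − pKa) = 10^(7.9 − 7.43) = 10^0.47 = 2.951.
(a) Fraction as HOCl = 1 / (1 + 2.951) = 0.2531.
(a) OCl⁻ = (1 − 0.2531) × 2.04 ppm = 1.524 ppm.

(b) Volume: 86,600 US gal × 3.785 L/gal = 327,781 L.
(b) Available chlorine delivered: 2130 g × 0.671 = 1429 g as Cl₂.
(b) Concentration rise: 1429 g / 327,781 L = 4.36 mg/L = 4.36 ppm.

(a) 1.52 ppm; (b) 4.36 ppm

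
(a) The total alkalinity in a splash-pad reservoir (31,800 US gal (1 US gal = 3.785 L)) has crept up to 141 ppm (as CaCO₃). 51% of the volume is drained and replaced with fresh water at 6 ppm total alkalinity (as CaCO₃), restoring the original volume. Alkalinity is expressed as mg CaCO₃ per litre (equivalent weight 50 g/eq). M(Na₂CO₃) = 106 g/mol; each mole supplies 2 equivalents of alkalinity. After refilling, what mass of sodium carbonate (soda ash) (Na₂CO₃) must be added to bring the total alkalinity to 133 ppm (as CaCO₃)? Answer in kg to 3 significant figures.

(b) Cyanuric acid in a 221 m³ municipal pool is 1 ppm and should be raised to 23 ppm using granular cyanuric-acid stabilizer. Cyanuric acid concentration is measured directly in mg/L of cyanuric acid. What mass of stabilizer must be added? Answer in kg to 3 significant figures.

(a) 7.76 kg; (b) 4.86 kg

(a) Volume: 31,800 US gal × 3.785 L/gal = 120,363 L.
(a) After draining 51% and refilling: 141 × 0.49 + 6 × 0.51 = 72.15 ppm.
(a) Deficit to target: 133 − 72.15 = 60.85 mg/L.
(a) As CaCO₃: 60.85 mg/L × 120,363 L = 7324 g; ÷ 50 g/eq ÷ 2 = 73.24 mol Na₂CO₃.
(a) Mass: 73.24 × 106 = 7764 g.

(b) Volume: 221 m³ = 221,000 L.
(b) CYA to add: (23 − 1) = 22 mg/L × 221,000 L = 4862 g cyanuric acid.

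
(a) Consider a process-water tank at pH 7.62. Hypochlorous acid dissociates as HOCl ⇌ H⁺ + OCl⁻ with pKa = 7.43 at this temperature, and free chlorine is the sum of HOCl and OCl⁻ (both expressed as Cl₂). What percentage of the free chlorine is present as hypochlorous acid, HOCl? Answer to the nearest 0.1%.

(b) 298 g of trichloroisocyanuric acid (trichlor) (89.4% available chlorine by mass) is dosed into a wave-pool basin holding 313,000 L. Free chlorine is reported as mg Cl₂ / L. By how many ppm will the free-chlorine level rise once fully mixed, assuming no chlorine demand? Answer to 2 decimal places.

(a) 39.2%; (b) 0.85 ppm

(a) [OCl⁻]/[HOCl] = 10^(pH − pKa) = 10^(7.62 − 7.43) = 10^0.19 = 1.549.
(a) Fraction as HOCl = 1 / (1 + 1.549) = 0.3923.

(b) Available chlorine delivered: 298 g × 0.894 = 266.4 g as Cl₂.
(b) Concentration rise: 266.4 g / 313,000 L = 0.8512 mg/L = 0.85 ppm.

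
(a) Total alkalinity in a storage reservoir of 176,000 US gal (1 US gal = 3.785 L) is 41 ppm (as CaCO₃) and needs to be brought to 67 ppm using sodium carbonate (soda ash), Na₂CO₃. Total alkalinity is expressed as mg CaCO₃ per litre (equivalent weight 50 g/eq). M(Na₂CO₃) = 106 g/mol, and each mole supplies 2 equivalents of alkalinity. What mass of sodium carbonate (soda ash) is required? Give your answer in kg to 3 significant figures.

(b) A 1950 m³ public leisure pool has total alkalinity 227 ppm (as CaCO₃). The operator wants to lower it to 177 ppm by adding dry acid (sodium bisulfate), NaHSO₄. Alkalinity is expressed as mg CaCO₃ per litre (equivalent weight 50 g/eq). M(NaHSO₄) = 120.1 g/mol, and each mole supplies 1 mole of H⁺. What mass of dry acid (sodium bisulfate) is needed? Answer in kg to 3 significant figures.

(a) 18.4 kg; (b) 234 kg

(a) Volume: 176,000 US gal × 3.785 L/gal = 666,160 L.
(a) Alkalinity to add: (67 − 41) = 26 mg/L as CaCO₃ × 666,160 L = 17,320 g as CaCO₃.
(a) Equivalents: 17,320 g ÷ 50 g/eq = 346.4 eq.
(a) Each mole of Na₂CO₃ supplies 2 eq, so 346.4 / 2 = 173.2 mol.
(a) Mass: 173.2 mol × 106 g/mol = 18,360 g.

(b) Volume: 1950 m³ = 1,950,000 L.
(b) Alkalinity to neutralize: (227 − 177) = 50 mg/L as CaCO₃ × 1,950,000 L = 97,500 g as CaCO₃.
(b) Equivalents of H⁺ required: 97,500 ÷ 50 g/eq = 1950 eq = 1950 mol NaHSO₄.
(b) Mass of NaHSO₄: 1950 × 120.1 = 234,200 g.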